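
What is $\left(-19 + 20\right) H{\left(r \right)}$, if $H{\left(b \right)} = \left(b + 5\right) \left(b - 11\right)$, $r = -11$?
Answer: $132$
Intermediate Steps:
$H{\left(b \right)} = \left(-11 + b\right) \left(5 + b\right)$ ($H{\left(b \right)} = \left(5 + b\right) \left(-11 + b\right) = \left(-11 + b\right) \left(5 + b\right)$)
$\left(-19 + 20\right) H{\left(r \right)} = \left(-19 + 20\right) \left(-55 + \left(-11\right)^{2} - -66\right) = 1 \left(-55 + 121 + 66\right) = 1 \cdot 132 = 132$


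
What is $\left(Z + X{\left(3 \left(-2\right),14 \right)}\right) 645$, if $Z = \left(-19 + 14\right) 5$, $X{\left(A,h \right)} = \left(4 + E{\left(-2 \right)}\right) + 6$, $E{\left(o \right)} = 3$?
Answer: $-7740$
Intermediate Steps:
$X{\left(A,h \right)} = 13$ ($X{\left(A,h \right)} = \left(4 + 3\right) + 6 = 7 + 6 = 13$)
$Z = -25$ ($Z = \left(-5\right) 5 = -25$)
$\left(Z + X{\left(3 \left(-2\right),14 \right)}\right) 645 = \left(-25 + 13\right) 645 = \left(-12\right) 645 = -7740$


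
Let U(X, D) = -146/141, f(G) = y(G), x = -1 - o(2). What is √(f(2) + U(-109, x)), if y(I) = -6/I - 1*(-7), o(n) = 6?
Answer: √58938/141 ≈ 1.7218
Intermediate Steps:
y(I) = 7 - 6/I (y(I) = -6/I + 7 = 7 - 6/I)
x = -7 (x = -1 - 1*6 = -1 - 6 = -7)
f(G) = 7 - 6/G
U(X, D) = -146/141 (U(X, D) = -146*1/141 = -146/141)
√(f(2) + U(-109, x)) = √((7 - 6/2) - 146/141) = √((7 - 6*½) - 146/141) = √((7 - 3) - 146/141) = √(4 - 146/141) = √(418/141) = √58938/141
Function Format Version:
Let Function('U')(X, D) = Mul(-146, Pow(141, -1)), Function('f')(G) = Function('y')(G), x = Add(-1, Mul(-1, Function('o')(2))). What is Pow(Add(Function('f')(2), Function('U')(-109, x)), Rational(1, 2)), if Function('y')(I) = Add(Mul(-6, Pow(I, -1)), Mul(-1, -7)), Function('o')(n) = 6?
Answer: Mul(Rational(1, 141), Pow(58938, Rational(1, 2))) ≈ 1.7218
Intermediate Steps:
Function('y')(I) = Add(7, Mul(-6, Pow(I, -1))) (Function('y')(I) = Add(Mul(-6, Pow(I, -1)), 7) = Add(7, Mul(-6, Pow(I, -1))))
x = -7 (x = Add(-1, Mul(-1, 6)) = Add(-1, -6) = -7)
Function('f')(G) = Add(7, Mul(-6, Pow(G, -1)))
Function('U')(X, D) = Rational(-146, 141) (Function('U')(X, D) = Mul(-146, Rational(1, 141)) = Rational(-146, 141))
Pow(Add(Function('f')(2), Function('U')(-109, x)), Rational(1, 2)) = Pow(Add(Add(7, Mul(-6, Pow(2, -1))), Rational(-146, 141)), Rational(1, 2)) = Pow(Add(Add(7, Mul(-6, Rational(1, 2))), Rational(-146, 141)), Rational(1, 2)) = Pow(Add(Add(7, -3), Rational(-146, 141)), Rational(1, 2)) = Pow(Add(4, Rational(-146, 141)), Rational(1, 2)) = Pow(Rational(418, 141), Rational(1, 2)) = Mul(Rational(1, 141), Pow(58938, Rational(1, 2)))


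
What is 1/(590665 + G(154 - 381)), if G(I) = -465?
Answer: 1/590200 ≈ 1.6943e-6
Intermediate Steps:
1/(590665 + G(154 - 381)) = 1/(590665 - 465) = 1/590200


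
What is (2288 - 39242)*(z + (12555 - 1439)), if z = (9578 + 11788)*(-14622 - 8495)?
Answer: 18251828413524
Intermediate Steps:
z = -493917822 (z = 21366*(-23117) = -493917822)
(2288 - 39242)*(z + (12555 - 1439)) = (2288 - 39242)*(-493917822 + (12555 - 1439)) = -36954*(-493917822 + 11116) = -36954*(-493906706) = 18251828413524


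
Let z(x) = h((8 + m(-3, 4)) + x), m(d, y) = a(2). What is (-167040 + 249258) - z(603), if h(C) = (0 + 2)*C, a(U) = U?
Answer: 80992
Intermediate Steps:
m(d, y) = 2
h(C) = 2*C
z(x) = 20 + 2*x (z(x) = 2*((8 + 2) + x) = 2*(10 + x) = 20 + 2*x)
(-167040 + 249258) - z(603) = (-167040 + 249258) - (20 + 2*603) = 82218 - (20 + 1206) = 82218 - 1*1226 = 82218 - 1226 = 80992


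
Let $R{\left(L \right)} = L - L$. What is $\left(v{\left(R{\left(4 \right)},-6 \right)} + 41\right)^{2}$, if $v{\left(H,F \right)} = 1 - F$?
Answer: $2304$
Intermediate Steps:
$R{\left(L \right)} = 0$
$\left(v{\left(R{\left(4 \right)},-6 \right)} + 41\right)^{2} = \left(\left(1 - -6\right) + 41\right)^{2} = \left(\left(1 + 6\right) + 41\right)^{2} = \left(7 + 41\right)^{2} = 48^{2} = 2304$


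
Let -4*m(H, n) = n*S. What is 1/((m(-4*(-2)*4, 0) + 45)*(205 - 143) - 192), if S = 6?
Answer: 1/2598 ≈ 0.00038491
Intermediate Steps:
m(H, n) = -3*n/2 (m(H, n) = -n*6/4 = -3*n/2)
1/((m(-4*(-2)*4, 0) + 45)*(205 - 143) - 192) = 1/((-3/2*0 + 45)*(205 - 143) - 192) = 1/((0 + 45)*62 - 192) = 1/(45*62 - 192) = 1/(2790 - 192) = 1/2598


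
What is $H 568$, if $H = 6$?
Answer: $3408$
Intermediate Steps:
$H 568 = 6 \cdot 568 = 3408$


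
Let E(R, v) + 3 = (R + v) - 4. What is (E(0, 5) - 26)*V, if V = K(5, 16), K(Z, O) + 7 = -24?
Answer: 868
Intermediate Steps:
K(Z, O) = -31 (K(Z, O) = -7 - 24 = -31)
E(R, v) = -7 + R + v (E(R, v) = -3 + ((R + v) - 4) = -3 + (-4 + R + v) = -7 + R + v)
V = -31
(E(0, 5) - 26)*V = ((-7 + 0 + 5) - 26)*(-31) = (-2 - 26)*(-31) = -28*(-31) = 868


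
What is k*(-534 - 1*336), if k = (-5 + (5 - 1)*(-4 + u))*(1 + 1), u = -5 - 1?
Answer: 78300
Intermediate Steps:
u = -6
k = -90 (k = (-5 + (5 - 1)*(-4 - 6))*(1 + 1) = (-5 + 4*(-10))*2 = (-5 - 40)*2 = -45*2 = -90)
k*(-534 - 1*336) = -90*(-534 - 1*336) = -90*(-534 - 336) = -90*(-870) = 78300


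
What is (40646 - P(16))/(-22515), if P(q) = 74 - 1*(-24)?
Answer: -13516/7505 ≈ -1.8009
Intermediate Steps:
P(q) = 98 (P(q) = 74 + 24 = 98)
(40646 - P(16))/(-22515) = (40646 - 1*98)/(-22515) = (40646 - 98)*(-1/22515) = 40548*(-1/22515) = -13516/7505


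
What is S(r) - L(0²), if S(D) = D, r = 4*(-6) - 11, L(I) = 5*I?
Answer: -35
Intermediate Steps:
r = -35 (r = -24 - 11 = -35)
S(r) - L(0²) = -35 - 5*0² = -35 - 5*0 = -35 - 1*0 = -35 + 0 = -35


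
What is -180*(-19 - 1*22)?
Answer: 7380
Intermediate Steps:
-180*(-19 - 1*22) = -180*(-19 - 22) = -180*(-41) = 7380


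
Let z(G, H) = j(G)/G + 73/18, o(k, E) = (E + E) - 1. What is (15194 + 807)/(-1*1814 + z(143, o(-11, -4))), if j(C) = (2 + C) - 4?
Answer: -41186574/4656259 ≈ -8.8454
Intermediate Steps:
j(C) = -2 + C
o(k, E) = -1 + 2*E (o(k, E) = 2*E - 1 = -1 + 2*E)
z(G, H) = 73/18 + (-2 + G)/G (z(G, H) = (-2 + G)/G + 73/18 = 73/18 + (-2 + G)/G)
(15194 + 807)/(-1*1814 + z(143, o(-11, -4))) = (15194 + 807)/(-1*1814 + (91/18 - 2/143)) = 16001/(-1814 + (91/18 - 2*1/143)) = 16001/(-1814 + (91/18 - 2/143)) = 16001/(-1814 + 12977/2574) = 16001/(-4656259/2574) = 16001*(-2574/4656259) = -41186574/4656259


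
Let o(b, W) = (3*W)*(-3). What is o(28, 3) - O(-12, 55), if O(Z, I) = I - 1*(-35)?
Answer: -117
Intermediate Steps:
O(Z, I) = 35 + I (O(Z, I) = I + 35 = 35 + I)
o(b, W) = -9*W
o(28, 3) - O(-12, 55) = -9*3 - (35 + 55) = -27 - 1*90 = -27 - 90 = -117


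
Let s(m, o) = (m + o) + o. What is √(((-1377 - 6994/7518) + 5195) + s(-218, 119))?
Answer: √54218105655/3759 ≈ 61.944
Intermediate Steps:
s(m, o) = m + 2*o
√(((-1377 - 6994/7518) + 5195) + s(-218, 119)) = √(((-1377 - 6994/7518) + 5195) + (-218 + 2*119)) = √(((-1377 - 6994*1/7518) + 5195) + (-218 + 238)) = √(((-1377 - 3497/3759) + 5195) + 20) = √((-5179640/3759 + 5195) + 20) = √(14348365/3759 + 20) = √(14423545/3759) = √54218105655/3759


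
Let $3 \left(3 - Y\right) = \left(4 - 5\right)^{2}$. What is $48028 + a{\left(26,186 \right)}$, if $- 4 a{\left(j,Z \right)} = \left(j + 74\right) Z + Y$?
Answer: $\frac{130132}{3} \approx 43377.0$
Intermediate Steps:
$Y = \frac{8}{3}$ ($Y = 3 - \frac{\left(4 - 5\right)^{2}}{3} = 3 - \frac{\left(-1\right)^{2}}{3} = 3 - \frac{1}{3} = \frac{8}{3} \approx 2.6667$)
$a{\left(j,Z \right)} = - \frac{2}{3} - \frac{Z \left(74 + j\right)}{4}$ ($a{\left(j,Z \right)} = - \frac{\left(j + 74\right) Z + \frac{8}{3}}{4} = - \frac{\left(74 + j\right) Z + \frac{8}{3}}{4} = - \frac{Z \left(74 + j\right) + \frac{8}{3}}{4} = - \frac{\frac{8}{3} + Z \left(74 + j\right)}{4} = - \frac{2}{3} - \frac{Z \left(74 + j\right)}{4}$)
$48028 + a{\left(26,186 \right)} = 48028 - \left(\frac{10325}{3} + 1209\right) = 48028 - \frac{13952}{3} = \frac{130132}{3}$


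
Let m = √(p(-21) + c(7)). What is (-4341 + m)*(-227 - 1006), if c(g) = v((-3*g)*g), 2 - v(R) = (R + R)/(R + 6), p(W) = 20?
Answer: 5352453 - 7398*√1222/47 ≈ 5.3470e+6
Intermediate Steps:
v(R) = 2 - 2*R/(6 + R) (v(R) = 2 - (R + R)/(R + 6) = 2 - 2*R/(6 + R))
c(g) = 12/(6 - 3*g²) (c(g) = 12/(6 + (-3*g)*g) = 12/(6 - 3*g²))
m = 6*√1222/47 (m = √(20 - 4/(-2 + 7²)) = √(20 - 4/(-2 + 49)) = √(20 - 4/47) = √(936/47) = 6*√1222/47 ≈ 4.4626)
(-4341 + m)*(-227 - 1006) = (-4341 + 6*√1222/47)*(-227 - 1006) = (-4341 + 6*√1222/47)*(-1233) = 5352453 - 7398*√1222/47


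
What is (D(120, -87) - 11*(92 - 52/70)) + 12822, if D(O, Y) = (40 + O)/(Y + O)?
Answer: 13655588/1155 ≈ 11823.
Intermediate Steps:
D(O, Y) = (40 + O)/(O + Y)
(D(120, -87) - 11*(92 - 52/70)) + 12822 = ((40 + 120)/(120 - 87) - 11*(92 - 52/70)) + 12822 = (160/33 - 11*(92 - 52*1/70)) + 12822 = ((1/33)*160 - 11*(92 - 26/35)) + 12822 = (160/33 - 11*3194/35) + 12822 = (160/33 - 35134/35) + 12822 = -1153822/1155 + 12822 = 13655588/1155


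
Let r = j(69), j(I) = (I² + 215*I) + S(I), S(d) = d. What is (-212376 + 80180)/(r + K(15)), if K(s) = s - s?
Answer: -132196/19665 ≈ -6.7224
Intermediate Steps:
K(s) = 0
j(I) = I² + 216*I (j(I) = (I² + 215*I) + I = I² + 216*I)
r = 19665 (r = 69*(216 + 69) = 69*285 = 19665)
(-212376 + 80180)/(r + K(15)) = (-212376 + 80180)/(19665 + 0) = -132196/19665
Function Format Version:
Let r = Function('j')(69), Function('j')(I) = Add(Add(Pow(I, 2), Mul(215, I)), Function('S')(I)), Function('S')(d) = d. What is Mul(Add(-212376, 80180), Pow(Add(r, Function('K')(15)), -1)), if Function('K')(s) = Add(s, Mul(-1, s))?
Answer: Rational(-132196, 19665) ≈ -6.7224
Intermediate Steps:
Function('K')(s) = 0
Function('j')(I) = Add(Pow(I, 2), Mul(216, I)) (Function('j')(I) = Add(Add(Pow(I, 2), Mul(215, I)), I) = Add(Pow(I, 2), Mul(216, I)))
r = 19665 (r = Mul(69, Add(216, 69)) = Mul(69, 285) = 19665)
Mul(Add(-212376, 80180), Pow(Add(r, Function('K')(15)), -1)) = Mul(Add(-212376, 80180), Pow(Add(19665, 0), -1)) = Mul(-132196, Pow(19665, -1)) = Mul(-132196, Rational(1, 19665)) = Rational(-132196, 19665)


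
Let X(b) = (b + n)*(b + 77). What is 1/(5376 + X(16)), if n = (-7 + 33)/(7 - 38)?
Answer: 1/6786 ≈ 0.00014736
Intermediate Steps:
n = -26/31 (n = 26/(-31) = 26*(-1/31) = -26/31 ≈ -0.83871)
X(b) = (77 + b)*(-26/31 + b) (X(b) = (b - 26/31)*(b + 77) = (-26/31 + b)*(77 + b) = (77 + b)*(-26/31 + b))
1/(5376 + X(16)) = 1/(5376 + (-2002/31 + 16² + (2361/31)*16)) = 1/(5376 + (-2002/31 + 256 + 37776/31)) = 1/(5376 + 1410) = 1/6786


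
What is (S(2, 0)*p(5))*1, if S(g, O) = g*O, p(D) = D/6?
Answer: 0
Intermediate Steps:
p(D) = D/6 (p(D) = D*(1/6) = D/6)
S(g, O) = O*g
(S(2, 0)*p(5))*1 = ((0*2)*((1/6)*5))*1 = (0*(5/6))*1 = 0*1 = 0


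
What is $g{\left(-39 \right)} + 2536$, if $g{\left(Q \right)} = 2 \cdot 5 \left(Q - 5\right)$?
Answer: $2096$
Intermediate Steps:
$g{\left(Q \right)} = -50 + 10 Q$ ($g{\left(Q \right)} = 10 \left(-5 + Q\right) = -50 + 10 Q$)
$g{\left(-39 \right)} + 2536 = \left(-50 + 10 \left(-39\right)\right) + 2536 = \left(-50 - 390\right) + 2536 = -440 + 2536 = 2096$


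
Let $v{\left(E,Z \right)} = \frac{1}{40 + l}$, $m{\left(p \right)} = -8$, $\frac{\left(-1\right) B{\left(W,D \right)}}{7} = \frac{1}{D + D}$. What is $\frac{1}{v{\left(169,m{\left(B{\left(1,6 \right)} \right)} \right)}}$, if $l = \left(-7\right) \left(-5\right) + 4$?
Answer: $79$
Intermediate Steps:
$B{\left(W,D \right)} = - \frac{7}{2 D}$ ($B{\left(W,D \right)} = - \frac{7}{D + D} = - \frac{7}{2 D}$)
$l = 39$ ($l = 35 + 4 = 39$)
$v{\left(E,Z \right)} = \frac{1}{79}$ ($v{\left(E,Z \right)} = \frac{1}{40 + 39} = \frac{1}{79}$)
$\frac{1}{v{\left(169,m{\left(B{\left(1,6 \right)} \right)} \right)}} = \frac{1}{\frac{1}{79}} = 79$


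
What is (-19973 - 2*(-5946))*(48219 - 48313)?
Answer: 759614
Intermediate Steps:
(-19973 - 2*(-5946))*(48219 - 48313) = (-19973 + 11892)*(-94) = -8081*(-94) = 759614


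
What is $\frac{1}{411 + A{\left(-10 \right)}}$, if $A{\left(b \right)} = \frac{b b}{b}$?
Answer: $\frac{1}{401} \approx 0.0024938$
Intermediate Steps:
$A{\left(b \right)} = b$ ($A{\left(b \right)} = \frac{b^{2}}{b} = b$)
$\frac{1}{411 + A{\left(-10 \right)}} = \frac{1}{411 - 10} = \frac{1}{401}$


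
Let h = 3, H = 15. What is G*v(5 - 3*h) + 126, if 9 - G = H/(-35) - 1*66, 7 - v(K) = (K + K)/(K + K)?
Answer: 4050/7 ≈ 578.57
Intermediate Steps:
v(K) = 6 (v(K) = 7 - (K + K)/(K + K) = 7 - 2*K/(2*K) = 7 - 2*K*1/(2*K) = 7 - 1*1 = 7 - 1 = 6)
G = 528/7 (G = 9 - (15/(-35) - 1*66) = 9 - (15*(-1/35) - 66) = 9 - (-3/7 - 66) = 9 - 1*(-465/7) = 9 + 465/7 = 528/7 ≈ 75.429)
G*v(5 - 3*h) + 126 = (528/7)*6 + 126 = 3168/7 + 126 = 4050/7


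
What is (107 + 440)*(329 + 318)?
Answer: 353909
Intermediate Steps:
(107 + 440)*(329 + 318) = 547*647 = 353909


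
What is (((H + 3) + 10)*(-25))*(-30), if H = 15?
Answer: 21000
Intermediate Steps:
(((H + 3) + 10)*(-25))*(-30) = (((15 + 3) + 10)*(-25))*(-30) = ((18 + 10)*(-25))*(-30) = (28*(-25))*(-30) = -700*(-30) = 21000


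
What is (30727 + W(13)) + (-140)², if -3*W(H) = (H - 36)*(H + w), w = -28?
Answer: 50212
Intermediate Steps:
W(H) = -(-36 + H)*(-28 + H)/3 (W(H) = -(H - 36)*(H - 28)/3 = -(-36 + H)*(-28 + H)/3)
(30727 + W(13)) + (-140)² = (30727 + (-336 - ⅓*13² + (64/3)*13)) + (-140)² = (30727 + (-336 - ⅓*169 + 832/3)) + 19600 = (30727 + (-336 - 169/3 + 832/3)) + 19600 = (30727 - 115) + 19600 = 30612 + 19600 = 50212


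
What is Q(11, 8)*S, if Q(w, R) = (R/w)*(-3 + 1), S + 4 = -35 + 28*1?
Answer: 16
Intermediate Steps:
S = -11 (S = -4 + (-35 + 28*1) = -4 + (-35 + 28) = -4 - 7 = -11)
Q(w, R) = -2*R/w (Q(w, R) = (R/w)*(-2) = -2*R/w)
Q(11, 8)*S = -2*8/11*(-11) = -2*8*1/11*(-11) = -16/11*(-11) = 16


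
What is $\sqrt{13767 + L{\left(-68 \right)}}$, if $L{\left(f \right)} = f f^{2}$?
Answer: $i \sqrt{300665} \approx 548.33 i$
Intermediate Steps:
$L{\left(f \right)} = f^{3}$
$\sqrt{13767 + L{\left(-68 \right)}} = \sqrt{13767 + \left(-68\right)^{3}} = \sqrt{13767 - 314432} = \sqrt{-300665} = i \sqrt{300665}$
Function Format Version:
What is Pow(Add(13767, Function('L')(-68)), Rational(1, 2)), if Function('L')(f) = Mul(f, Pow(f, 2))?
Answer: Mul(I, Pow(300665, Rational(1, 2))) ≈ Mul(548.33, I)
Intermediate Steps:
Function('L')(f) = Pow(f, 3)
Pow(Add(13767, Function('L')(-68)), Rational(1, 2)) = Pow(Add(13767, Pow(-68, 3)), Rational(1, 2)) = Pow(Add(13767, -314432), Rational(1, 2)) = Pow(-300665, Rational(1, 2)) = Mul(I, Pow(300665, Rational(1, 2)))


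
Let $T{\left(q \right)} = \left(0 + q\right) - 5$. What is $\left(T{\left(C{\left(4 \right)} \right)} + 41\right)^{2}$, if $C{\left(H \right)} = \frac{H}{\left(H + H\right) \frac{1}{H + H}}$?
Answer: $1600$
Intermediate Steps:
$C{\left(H \right)} = H$ ($C{\left(H \right)} = \frac{H}{2 H \frac{1}{2 H}} = \frac{H}{1} = H 1 = H$)
$T{\left(q \right)} = -5 + q$ ($T{\left(q \right)} = q - 5 = -5 + q$)
$\left(T{\left(C{\left(4 \right)} \right)} + 41\right)^{2} = \left(\left(-5 + 4\right) + 41\right)^{2} = \left(-1 + 41\right)^{2} = 40^{2} = 1600$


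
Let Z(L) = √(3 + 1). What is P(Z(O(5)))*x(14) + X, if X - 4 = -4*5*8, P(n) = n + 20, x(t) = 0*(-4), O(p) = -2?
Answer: -156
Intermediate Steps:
x(t) = 0
Z(L) = 2 (Z(L) = √4 = 2)
P(n) = 20 + n
X = -156 (X = 4 - 4*5*8 = 4 - 20*8 = 4 - 160 = -156)
P(Z(O(5)))*x(14) + X = (20 + 2)*0 - 156 = 22*0 - 156 = 0 - 156 = -156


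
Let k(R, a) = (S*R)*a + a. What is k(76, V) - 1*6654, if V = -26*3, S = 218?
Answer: -1299036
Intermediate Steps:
V = -78
k(R, a) = a + 218*R*a (k(R, a) = (218*R)*a + a = 218*R*a + a = a + 218*R*a)
k(76, V) - 1*6654 = -78*(1 + 218*76) - 1*6654 = -78*(1 + 16568) - 6654 = -78*16569 - 6654 = -1292382 - 6654 = -1299036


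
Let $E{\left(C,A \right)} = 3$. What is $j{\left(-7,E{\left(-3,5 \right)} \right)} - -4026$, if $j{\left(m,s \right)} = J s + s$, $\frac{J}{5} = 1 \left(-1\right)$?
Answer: $4014$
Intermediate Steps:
$J = -5$ ($J = 5 \cdot 1 \left(-1\right) = 5 \left(-1\right) = -5$)
$j{\left(m,s \right)} = - 4 s$ ($j{\left(m,s \right)} = - 5 s + s = - 4 s$)
$j{\left(-7,E{\left(-3,5 \right)} \right)} - -4026 = \left(-4\right) 3 - -4026 = -12 + 4026 = 4014$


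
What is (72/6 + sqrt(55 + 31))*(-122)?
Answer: -1464 - 122*sqrt(86) ≈ -2595.4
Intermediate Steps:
(72/6 + sqrt(55 + 31))*(-122) = (72*(1/6) + sqrt(86))*(-122) = (12 + sqrt(86))*(-122) = -1464 - 122*sqrt(86)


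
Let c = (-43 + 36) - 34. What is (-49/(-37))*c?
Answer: -2009/37 ≈ -54.297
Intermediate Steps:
c = -41 (c = -7 - 34 = -41)
(-49/(-37))*c = -49/(-37)*(-41) = -49*(-1/37)*(-41) = (49/37)*(-41) = -2009/37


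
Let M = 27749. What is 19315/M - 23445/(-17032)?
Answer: 979548385/472620968 ≈ 2.0726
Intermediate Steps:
19315/M - 23445/(-17032) = 19315/27749 - 23445/(-17032) = 19315*(1/27749) - 23445*(-1/17032) = 19315/27749 + 23445/17032 = 979548385/472620968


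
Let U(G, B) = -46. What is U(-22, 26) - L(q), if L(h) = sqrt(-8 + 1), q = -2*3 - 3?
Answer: -46 - I*sqrt(7) ≈ -46.0 - 2.6458*I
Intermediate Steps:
q = -9 (q = -6 - 3 = -9)
L(h) = I*sqrt(7) (L(h) = sqrt(-7) = I*sqrt(7))
U(-22, 26) - L(q) = -46 - I*sqrt(7)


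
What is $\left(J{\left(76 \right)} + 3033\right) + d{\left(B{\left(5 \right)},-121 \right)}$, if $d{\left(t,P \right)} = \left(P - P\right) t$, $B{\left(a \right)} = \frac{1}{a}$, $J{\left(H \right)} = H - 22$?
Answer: $3087$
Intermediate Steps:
$J{\left(H \right)} = -22 + H$
$d{\left(t,P \right)} = 0$ ($d{\left(t,P \right)} = 0 t = 0$)
$\left(J{\left(76 \right)} + 3033\right) + d{\left(B{\left(5 \right)},-121 \right)} = \left(\left(-22 + 76\right) + 3033\right) + 0 = \left(54 + 3033\right) + 0 = 3087 + 0 = 3087$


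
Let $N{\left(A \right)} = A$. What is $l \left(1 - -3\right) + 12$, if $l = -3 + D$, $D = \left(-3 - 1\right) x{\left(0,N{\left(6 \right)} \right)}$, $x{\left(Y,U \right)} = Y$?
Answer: $0$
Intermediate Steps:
$D = 0$ ($D = \left(-3 - 1\right) 0 = \left(-4\right) 0 = 0$)
$l = -3$ ($l = -3 + 0 = -3$)
$l \left(1 - -3\right) + 12 = - 3 \left(1 - -3\right) + 12 = - 3 \left(1 + 3\right) + 12 = \left(-3\right) 4 + 12 = -12 + 12 = 0$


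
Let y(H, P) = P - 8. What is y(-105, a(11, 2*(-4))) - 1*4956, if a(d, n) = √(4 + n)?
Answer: -4964 + 2*I ≈ -4964.0 + 2.0*I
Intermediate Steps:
y(H, P) = -8 + P
y(-105, a(11, 2*(-4))) - 1*4956 = (-8 + √(4 + 2*(-4))) - 1*4956 = (-8 + √(4 - 8)) - 4956 = (-8 + √(-4)) - 4956 = (-8 + 2*I) - 4956 = -4964 + 2*I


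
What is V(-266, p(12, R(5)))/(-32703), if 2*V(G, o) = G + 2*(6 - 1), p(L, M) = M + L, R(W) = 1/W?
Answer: 128/32703 ≈ 0.0039140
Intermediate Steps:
p(L, M) = L + M
V(G, o) = 5 + G/2 (V(G, o) = (G + 2*(6 - 1))/2 = (G + 2*5)/2 = (G + 10)/2 = (10 + G)/2 = 5 + G/2)
V(-266, p(12, R(5)))/(-32703) = (5 + (1/2)*(-266))/(-32703) = (5 - 133)*(-1/32703) = -128*(-1/32703) = 128/32703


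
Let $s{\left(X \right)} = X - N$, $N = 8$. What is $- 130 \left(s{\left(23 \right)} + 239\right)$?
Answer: $-33020$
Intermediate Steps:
$s{\left(X \right)} = -8 + X$ ($s{\left(X \right)} = X - 8 = -8 + X$)
$- 130 \left(s{\left(23 \right)} + 239\right) = - 130 \left(\left(-8 + 23\right) + 239\right) = - 130 \left(15 + 239\right) = \left(-130\right) 254 = -33020$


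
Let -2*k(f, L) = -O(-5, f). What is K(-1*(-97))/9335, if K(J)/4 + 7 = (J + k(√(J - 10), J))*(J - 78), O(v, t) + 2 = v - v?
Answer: 7268/9335 ≈ 0.77857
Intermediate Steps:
O(v, t) = -2 (O(v, t) = -2 + (v - v) = -2 + 0 = -2)
k(f, L) = -1 (k(f, L) = -(-1)*(-2)/2 = -½*2 = -1)
K(J) = -28 + 4*(-1 + J)*(-78 + J) (K(J) = -28 + 4*((J - 1)*(J - 78)) = -28 + 4*((-1 + J)*(-78 + J)) = -28 + 4*(-1 + J)*(-78 + J))
K(-1*(-97))/9335 = (284 - (-316)*(-97) + 4*(-1*(-97))²)/9335 = (284 - 316*97 + 4*97²)*(1/9335) = (284 - 30652 + 4*9409)*(1/9335) = (284 - 30652 + 37636)*(1/9335) = 7268*(1/9335) = 7268/9335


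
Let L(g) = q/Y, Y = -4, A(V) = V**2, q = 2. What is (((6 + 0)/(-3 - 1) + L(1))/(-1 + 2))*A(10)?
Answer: -200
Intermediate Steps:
L(g) = -1/2 (L(g) = 2/(-4) = 2*(-1/4) = -1/2)
(((6 + 0)/(-3 - 1) + L(1))/(-1 + 2))*A(10) = (((6 + 0)/(-3 - 1) - 1/2)/(-1 + 2))*10**2 = ((6/(-4) - 1/2)/1)*100 = ((6*(-1/4) - 1/2)*1)*100 = ((-3/2 - 1/2)*1)*100 = -2*1*100 = -2*100 = -200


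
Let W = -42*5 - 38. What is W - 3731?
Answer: -3979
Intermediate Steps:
W = -248 (W = -210 - 38 = -248)
W - 3731 = -248 - 3731 = -3979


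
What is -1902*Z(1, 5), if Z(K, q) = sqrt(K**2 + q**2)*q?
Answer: -9510*sqrt(26) ≈ -48492.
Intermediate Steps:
Z(K, q) = q*sqrt(K**2 + q**2)
-1902*Z(1, 5) = -9510*sqrt(1**2 + 5**2) = -9510*sqrt(1 + 25) = -9510*sqrt(26)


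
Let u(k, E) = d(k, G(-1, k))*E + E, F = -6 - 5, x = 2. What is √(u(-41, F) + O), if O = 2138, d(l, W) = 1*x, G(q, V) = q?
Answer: √2105 ≈ 45.880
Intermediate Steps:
F = -11
d(l, W) = 2 (d(l, W) = 1*2 = 2)
u(k, E) = 3*E (u(k, E) = 2*E + E = 3*E)
√(u(-41, F) + O) = √(3*(-11) + 2138) = √(-33 + 2138) = √2105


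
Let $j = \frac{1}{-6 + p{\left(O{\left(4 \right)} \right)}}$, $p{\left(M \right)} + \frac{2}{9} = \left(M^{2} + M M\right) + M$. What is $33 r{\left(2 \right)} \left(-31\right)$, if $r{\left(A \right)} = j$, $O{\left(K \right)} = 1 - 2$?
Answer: $\frac{9207}{47} \approx 195.89$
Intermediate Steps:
$O{\left(K \right)} = -1$ ($O{\left(K \right)} = 1 - 2 = -1$)
$p{\left(M \right)} = - \frac{2}{9} + M + 2 M^{2}$ ($p{\left(M \right)} = - \frac{2}{9} + \left(\left(M^{2} + M M\right) + M\right) = - \frac{2}{9} + \left(\left(M^{2} + M^{2}\right) + M\right) = - \frac{2}{9} + \left(2 M^{2} + M\right) = - \frac{2}{9} + \left(M + 2 M^{2}\right) = - \frac{2}{9} + M + 2 M^{2}$)
$j = - \frac{9}{47}$ ($j = \frac{1}{-6 - \left(\frac{11}{9} - 2\right)} = \frac{1}{-6 - - \frac{7}{9}} = \frac{1}{-6 + \frac{7}{9}} = \frac{1}{- \frac{47}{9}} = - \frac{9}{47} \approx -0.19149$)
$r{\left(A \right)} = - \frac{9}{47}$
$33 r{\left(2 \right)} \left(-31\right) = 33 \left(- \frac{9}{47}\right) \left(-31\right) = \left(- \frac{297}{47}\right) \left(-31\right) = \frac{9207}{47}$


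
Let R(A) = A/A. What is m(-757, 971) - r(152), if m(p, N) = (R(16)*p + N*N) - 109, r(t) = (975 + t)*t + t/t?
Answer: 770670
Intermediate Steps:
R(A) = 1
r(t) = 1 + t*(975 + t) (r(t) = t*(975 + t) + 1 = 1 + t*(975 + t))
m(p, N) = -109 + p + N**2 (m(p, N) = (1*p + N*N) - 109 = (p + N**2) - 109 = -109 + p + N**2)
m(-757, 971) - r(152) = (-109 - 757 + 971**2) - (1 + 152**2 + 975*152) = (-109 - 757 + 942841) - (1 + 23104 + 148200) = 941975 - 1*171305 = 941975 - 171305 = 770670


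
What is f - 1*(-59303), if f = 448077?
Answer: 507380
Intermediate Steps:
f - 1*(-59303) = 448077 - 1*(-59303) = 448077 + 59303 = 507380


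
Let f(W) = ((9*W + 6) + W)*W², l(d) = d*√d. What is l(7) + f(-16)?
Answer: -39424 + 7*√7 ≈ -39406.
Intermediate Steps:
l(d) = d^(3/2)
f(W) = W²*(6 + 10*W) (f(W) = ((6 + 9*W) + W)*W² = (6 + 10*W)*W² = W²*(6 + 10*W))
l(7) + f(-16) = 7^(3/2) + (-16)²*(6 + 10*(-16)) = 7*√7 + 256*(6 - 160) = 7*√7 + 256*(-154) = 7*√7 - 39424 = -39424 + 7*√7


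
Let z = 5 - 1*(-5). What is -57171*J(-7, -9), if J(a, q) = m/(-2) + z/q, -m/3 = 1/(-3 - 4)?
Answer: 3182519/42 ≈ 75774.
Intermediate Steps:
z = 10 (z = 5 + 5 = 10)
m = 3/7 (m = -3/(-3 - 4) = -3/(-7) = -3*(-1/7) = 3/7 ≈ 0.42857)
J(a, q) = -3/14 + 10/q (J(a, q) = (3/7)/(-2) + 10/q = (3/7)*(-1/2) + 10/q = -3/14 + 10/q)
-57171*J(-7, -9) = -57171*(-3/14 + 10/(-9)) = -57171*(-3/14 + 10*(-1/9)) = -57171*(-3/14 - 10/9) = -57171*(-167/126) = 3182519/42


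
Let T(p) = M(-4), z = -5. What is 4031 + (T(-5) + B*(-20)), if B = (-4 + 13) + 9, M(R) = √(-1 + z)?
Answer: 3671 + I*√6 ≈ 3671.0 + 2.4495*I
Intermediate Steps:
M(R) = I*√6 (M(R) = √(-1 - 5) = √(-6) = I*√6)
T(p) = I*√6
B = 18 (B = 9 + 9 = 18)
4031 + (T(-5) + B*(-20)) = 4031 + (I*√6 + 18*(-20)) = 4031 + (I*√6 - 360) = 4031 + (-360 + I*√6) = 3671 + I*√6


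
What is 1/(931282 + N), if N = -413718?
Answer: 1/517564 ≈ 1.9321e-6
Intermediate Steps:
1/(931282 + N) = 1/(931282 - 413718) = 1/517564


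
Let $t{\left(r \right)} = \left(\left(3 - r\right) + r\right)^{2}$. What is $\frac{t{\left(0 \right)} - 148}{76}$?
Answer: $- \frac{139}{76} \approx -1.8289$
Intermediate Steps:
$t{\left(r \right)} = 9$ ($t{\left(r \right)} = 3^{2} = 9$)
$\frac{t{\left(0 \right)} - 148}{76} = \frac{9 - 148}{76} = \left(-139\right) \frac{1}{76} = - \frac{139}{76}$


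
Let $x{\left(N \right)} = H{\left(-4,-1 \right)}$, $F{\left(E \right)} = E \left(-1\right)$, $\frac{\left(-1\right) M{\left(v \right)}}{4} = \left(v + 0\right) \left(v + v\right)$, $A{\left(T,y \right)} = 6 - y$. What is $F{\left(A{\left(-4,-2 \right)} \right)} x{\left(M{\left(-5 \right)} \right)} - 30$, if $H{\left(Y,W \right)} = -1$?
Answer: $-22$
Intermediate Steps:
$M{\left(v \right)} = - 8 v^{2}$ ($M{\left(v \right)} = - 4 \left(v + 0\right) \left(v + v\right) = - 4 v 2 v = - 4 \cdot 2 v^{2} = - 8 v^{2}$)
$F{\left(E \right)} = - E$
$x{\left(N \right)} = -1$
$F{\left(A{\left(-4,-2 \right)} \right)} x{\left(M{\left(-5 \right)} \right)} - 30 = - (6 - -2) \left(-1\right) - 30 = - (6 + 2) \left(-1\right) - 30 = \left(-1\right) 8 \left(-1\right) - 30 = \left(-8\right) \left(-1\right) - 30 = 8 - 30 = -22$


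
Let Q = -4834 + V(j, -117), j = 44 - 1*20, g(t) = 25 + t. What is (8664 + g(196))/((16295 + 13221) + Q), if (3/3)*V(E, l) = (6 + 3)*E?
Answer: 8885/24898 ≈ 0.35686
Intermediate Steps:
j = 24 (j = 44 - 20 = 24)
V(E, l) = 9*E (V(E, l) = (6 + 3)*E = 9*E)
Q = -4618 (Q = -4834 + 9*24 = -4834 + 216 = -4618)
(8664 + g(196))/((16295 + 13221) + Q) = (8664 + (25 + 196))/((16295 + 13221) - 4618) = (8664 + 221)/(29516 - 4618) = 8885/24898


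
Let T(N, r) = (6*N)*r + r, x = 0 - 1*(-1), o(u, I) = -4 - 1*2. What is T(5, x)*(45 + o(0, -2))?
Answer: 1209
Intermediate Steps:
o(u, I) = -6 (o(u, I) = -4 - 2 = -6)
x = 1 (x = 0 + 1 = 1)
T(N, r) = r + 6*N*r (T(N, r) = 6*N*r + r = r + 6*N*r)
T(5, x)*(45 + o(0, -2)) = (1*(1 + 6*5))*(45 - 6) = (1*(1 + 30))*39 = (1*31)*39 = 31*39 = 1209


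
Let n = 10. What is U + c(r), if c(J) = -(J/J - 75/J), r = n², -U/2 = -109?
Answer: 871/4 ≈ 217.75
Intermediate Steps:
U = 218 (U = -2*(-109) = 218)
r = 100 (r = 10² = 100)
c(J) = -1 + 75/J (c(J) = -(1 - 75/J) = -1 + 75/J)
U + c(r) = 218 + (75 - 1*100)/100 = 218 + (75 - 100)/100 = 218 + (1/100)*(-25) = 218 - ¼ = 871/4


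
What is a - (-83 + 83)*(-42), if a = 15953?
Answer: 15953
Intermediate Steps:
a - (-83 + 83)*(-42) = 15953 - (-83 + 83)*(-42) = 15953 - 0*(-42) = 15953 - 1*0 = 15953 + 0 = 15953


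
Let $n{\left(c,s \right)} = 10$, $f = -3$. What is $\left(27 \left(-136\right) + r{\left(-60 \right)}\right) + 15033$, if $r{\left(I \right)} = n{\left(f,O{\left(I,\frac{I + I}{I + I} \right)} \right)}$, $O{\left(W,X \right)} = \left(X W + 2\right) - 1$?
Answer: $11371$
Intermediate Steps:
$O{\left(W,X \right)} = 1 + W X$ ($O{\left(W,X \right)} = \left(W X + 2\right) - 1 = \left(2 + W X\right) - 1 = 1 + W X$)
$r{\left(I \right)} = 10$
$\left(27 \left(-136\right) + r{\left(-60 \right)}\right) + 15033 = \left(27 \left(-136\right) + 10\right) + 15033 = \left(-3672 + 10\right) + 15033 = -3662 + 15033 = 11371$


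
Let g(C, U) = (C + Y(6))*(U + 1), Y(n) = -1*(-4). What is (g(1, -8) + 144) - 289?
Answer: -180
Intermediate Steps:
Y(n) = 4
g(C, U) = (1 + U)*(4 + C) (g(C, U) = (C + 4)*(U + 1) = (4 + C)*(1 + U) = (1 + U)*(4 + C))
(g(1, -8) + 144) - 289 = ((4 + 1 + 4*(-8) + 1*(-8)) + 144) - 289 = ((4 + 1 - 32 - 8) + 144) - 289 = (-35 + 144) - 289 = 109 - 289 = -180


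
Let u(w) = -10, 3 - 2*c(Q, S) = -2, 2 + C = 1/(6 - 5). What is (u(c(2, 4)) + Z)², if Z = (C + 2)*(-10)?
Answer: 400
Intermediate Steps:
C = -1 (C = -2 + 1/(6 - 5) = -2 + 1/1 = -2 + 1 = -1)
c(Q, S) = 5/2 (c(Q, S) = 3/2 - ½*(-2) = 3/2 + 1 = 5/2)
Z = -10 (Z = (-1 + 2)*(-10) = 1*(-10) = -10)
(u(c(2, 4)) + Z)² = (-10 - 10)² = (-20)² = 400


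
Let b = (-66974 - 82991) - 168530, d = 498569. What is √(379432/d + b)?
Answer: I*√79168446683606887/498569 ≈ 564.35*I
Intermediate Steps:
b = -318495 (b = -149965 - 168530 = -318495)
√(379432/d + b) = √(379432/498569 - 318495) = √(-158791354223/498569) = I*√79168446683606887/498569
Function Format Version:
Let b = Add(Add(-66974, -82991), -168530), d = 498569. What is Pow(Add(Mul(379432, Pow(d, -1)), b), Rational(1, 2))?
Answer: Mul(Rational(1, 498569), I, Pow(79168446683606887, Rational(1, 2))) ≈ Mul(564.35, I)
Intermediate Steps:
b = -318495 (b = Add(-149965, -168530) = -318495)
Pow(Add(Mul(379432, Pow(d, -1)), b), Rational(1, 2)) = Pow(Add(Mul(379432, Pow(498569, -1)), -318495), Rational(1, 2)) = Pow(Add(Mul(379432, Rational(1, 498569)), -318495), Rational(1, 2)) = Pow(Add(Rational(379432, 498569), -318495), Rational(1, 2)) = Pow(Rational(-158791354223, 498569), Rational(1, 2)) = Mul(Rational(1, 498569), I, Pow(79168446683606887, Rational(1, 2)))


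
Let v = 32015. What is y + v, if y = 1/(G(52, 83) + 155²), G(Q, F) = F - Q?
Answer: 770152841/24056 ≈ 32015.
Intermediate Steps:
y = 1/24056 (y = 1/((83 - 1*52) + 155²) = 1/((83 - 52) + 24025) = 1/(31 + 24025) = 1/24056 ≈ 4.1570e-5)
y + v = 1/24056 + 32015 = 770152841/24056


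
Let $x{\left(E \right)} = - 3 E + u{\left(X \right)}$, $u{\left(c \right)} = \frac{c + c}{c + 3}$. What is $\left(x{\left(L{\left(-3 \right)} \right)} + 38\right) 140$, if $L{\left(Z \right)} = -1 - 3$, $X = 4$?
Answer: $7160$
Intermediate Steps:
$u{\left(c \right)} = \frac{2 c}{3 + c}$
$L{\left(Z \right)} = -4$ ($L{\left(Z \right)} = -1 - 3 = -4$)
$x{\left(E \right)} = \frac{8}{7} - 3 E$ ($x{\left(E \right)} = - 3 E + 2 \cdot 4 \frac{1}{3 + 4} = - 3 E + 2 \cdot 4 \cdot \frac{1}{7} = - 3 E + \frac{8}{7} = \frac{8}{7} - 3 E$)
$\left(x{\left(L{\left(-3 \right)} \right)} + 38\right) 140 = \left(\left(\frac{8}{7} - -12\right) + 38\right) 140 = \left(\left(\frac{8}{7} + 12\right) + 38\right) 140 = \left(\frac{92}{7} + 38\right) 140 = \frac{358}{7} \cdot 140 = 7160$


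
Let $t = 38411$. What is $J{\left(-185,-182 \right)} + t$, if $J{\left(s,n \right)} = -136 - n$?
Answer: $38457$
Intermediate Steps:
$J{\left(-185,-182 \right)} + t = \left(-136 - -182\right) + 38411 = \left(-136 + 182\right) + 38411 = 46 + 38411 = 38457$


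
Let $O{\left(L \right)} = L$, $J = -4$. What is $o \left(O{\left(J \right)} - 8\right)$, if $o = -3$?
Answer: $36$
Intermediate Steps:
$o \left(O{\left(J \right)} - 8\right) = - 3 \left(-4 - 8\right) = \left(-3\right) \left(-12\right) = 36$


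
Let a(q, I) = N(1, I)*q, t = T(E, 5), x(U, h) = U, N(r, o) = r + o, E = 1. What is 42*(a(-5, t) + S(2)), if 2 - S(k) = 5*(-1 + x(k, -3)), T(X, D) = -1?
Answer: -126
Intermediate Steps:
N(r, o) = o + r
S(k) = 7 - 5*k (S(k) = 2 - 5*(-1 + k) = 2 - (-5 + 5*k) = 2 + (5 - 5*k) = 7 - 5*k)
t = -1
a(q, I) = q*(1 + I) (a(q, I) = (I + 1)*q = (1 + I)*q = q*(1 + I))
42*(a(-5, t) + S(2)) = 42*(-5*(1 - 1) + (7 - 5*2)) = 42*(-5*0 + (7 - 10)) = 42*(0 - 3) = 42*(-3) = -126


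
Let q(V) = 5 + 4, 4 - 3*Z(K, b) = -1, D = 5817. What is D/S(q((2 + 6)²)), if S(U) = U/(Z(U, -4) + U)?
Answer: 62048/9 ≈ 6894.2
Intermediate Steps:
Z(K, b) = 5/3 (Z(K, b) = 4/3 - ⅓*(-1) = 4/3 + ⅓ = 5/3)
q(V) = 9
S(U) = U/(5/3 + U)
D/S(q((2 + 6)²)) = 5817/((3*9/(5 + 3*9))) = 5817/((3*9/(5 + 27))) = 5817/((3*9/32)) = 5817/((3*9*(1/32))) = 5817/(27/32) = 5817*(32/27) = 62048/9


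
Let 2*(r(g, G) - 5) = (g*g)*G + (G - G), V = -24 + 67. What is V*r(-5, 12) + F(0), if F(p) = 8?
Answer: 6673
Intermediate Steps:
V = 43
r(g, G) = 5 + G*g**2/2 (r(g, G) = 5 + ((g*g)*G + (G - G))/2 = 5 + (g**2*G + 0)/2 = 5 + (G*g**2 + 0)/2 = 5 + (G*g**2)/2 = 5 + G*g**2/2)
V*r(-5, 12) + F(0) = 43*(5 + (1/2)*12*(-5)**2) + 8 = 43*(5 + (1/2)*12*25) + 8 = 43*(5 + 150) + 8 = 43*155 + 8 = 6665 + 8 = 6673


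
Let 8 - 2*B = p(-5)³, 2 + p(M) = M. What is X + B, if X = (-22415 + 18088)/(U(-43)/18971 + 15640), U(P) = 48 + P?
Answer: 103979787161/593412890 ≈ 175.22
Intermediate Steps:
p(M) = -2 + M
B = 351/2 (B = 4 - (-2 - 5)³/2 = 4 - ½*(-7)³ = 4 - ½*(-343) = 4 + 343/2 = 351/2 ≈ 175.50)
X = -82087517/296706445 (X = (-22415 + 18088)/((48 - 43)/18971 + 15640) = -4327/(5*(1/18971) + 15640) = -4327/(5/18971 + 15640) = -4327/296706445/18971 = -4327*18971/296706445 = -82087517/296706445 ≈ -0.27666)
X + B = -82087517/296706445 + 351/2 = 103979787161/593412890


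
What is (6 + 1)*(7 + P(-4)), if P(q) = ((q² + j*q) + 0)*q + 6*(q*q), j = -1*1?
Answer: 161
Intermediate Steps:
j = -1
P(q) = 6*q² + q*(q² - q) (P(q) = ((q² - q) + 0)*q + 6*(q*q) = (q² - q)*q + 6*q² = q*(q² - q) + 6*q² = 6*q² + q*(q² - q))
(6 + 1)*(7 + P(-4)) = (6 + 1)*(7 + (-4)²*(5 - 4)) = 7*(7 + 16*1) = 7*(7 + 16) = 7*23 = 161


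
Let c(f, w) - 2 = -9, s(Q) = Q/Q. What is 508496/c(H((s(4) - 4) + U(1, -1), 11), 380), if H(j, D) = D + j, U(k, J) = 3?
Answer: -508496/7 ≈ -72642.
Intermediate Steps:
s(Q) = 1
c(f, w) = -7 (c(f, w) = 2 - 9 = -7)
508496/c(H((s(4) - 4) + U(1, -1), 11), 380) = 508496/(-7) = 508496*(-1/7) = -508496/7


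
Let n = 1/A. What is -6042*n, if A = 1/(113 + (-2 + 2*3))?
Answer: -706914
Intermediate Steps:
A = 1/117 (A = 1/(113 + (-2 + 6)) = 1/(113 + 4) = 1/117 ≈ 0.0085470)
n = 117 (n = 1/(1/117) = 117)
-6042*n = -6042*117 = -706914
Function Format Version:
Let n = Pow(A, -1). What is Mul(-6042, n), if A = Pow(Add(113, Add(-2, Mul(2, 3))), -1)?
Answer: -706914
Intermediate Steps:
A = Rational(1, 117) (A = Pow(Add(113, Add(-2, 6)), -1) = Pow(Add(113, 4), -1) = Pow(117, -1) = Rational(1, 117) ≈ 0.0085470)
n = 117 (n = Pow(Rational(1, 117), -1) = 117)
Mul(-6042, n) = Mul(-6042, 117) = -706914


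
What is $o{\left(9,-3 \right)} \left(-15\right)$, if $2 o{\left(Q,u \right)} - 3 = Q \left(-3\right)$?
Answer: $180$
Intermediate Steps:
$o{\left(Q,u \right)} = \frac{3}{2} - \frac{3 Q}{2}$ ($o{\left(Q,u \right)} = \frac{3}{2} + \frac{Q \left(-3\right)}{2} = \frac{3}{2} + \frac{\left(-3\right) Q}{2} = \frac{3}{2} - \frac{3 Q}{2}$)
$o{\left(9,-3 \right)} \left(-15\right) = \left(\frac{3}{2} - \frac{27}{2}\right) \left(-15\right) = \left(-12\right) \left(-15\right) = 180$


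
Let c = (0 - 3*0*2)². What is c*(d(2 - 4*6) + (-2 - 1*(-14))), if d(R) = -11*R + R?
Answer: 0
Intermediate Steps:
d(R) = -10*R
c = 0 (c = (0 + 0*2)² = (0 + 0)² = 0² = 0)
c*(d(2 - 4*6) + (-2 - 1*(-14))) = 0*(-10*(2 - 4*6) + (-2 - 1*(-14))) = 0*(-10*(2 - 24) + (-2 + 14)) = 0*(-10*(-22) + 12) = 0*(220 + 12) = 0*232 = 0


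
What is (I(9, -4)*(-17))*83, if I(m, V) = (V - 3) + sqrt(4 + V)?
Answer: 9877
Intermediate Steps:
I(m, V) = -3 + V + sqrt(4 + V) (I(m, V) = (-3 + V) + sqrt(4 + V) = -3 + V + sqrt(4 + V))
(I(9, -4)*(-17))*83 = ((-3 - 4 + sqrt(4 - 4))*(-17))*83 = ((-3 - 4 + sqrt(0))*(-17))*83 = ((-3 - 4 + 0)*(-17))*83 = -7*(-17)*83 = 119*83 = 9877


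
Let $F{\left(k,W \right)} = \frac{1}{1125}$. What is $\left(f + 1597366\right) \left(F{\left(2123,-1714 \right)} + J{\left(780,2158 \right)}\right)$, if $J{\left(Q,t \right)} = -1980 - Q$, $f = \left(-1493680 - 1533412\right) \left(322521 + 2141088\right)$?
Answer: $\frac{23155745832671012338}{1125} \approx 2.0583 \cdot 10^{16}$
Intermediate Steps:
$F{\left(k,W \right)} = \frac{1}{1125}$
$f = -7457571095028$ ($f = \left(-3027092\right) 2463609 = -7457571095028$)
$\left(f + 1597366\right) \left(F{\left(2123,-1714 \right)} + J{\left(780,2158 \right)}\right) = \left(-7457571095028 + 1597366\right) \left(\frac{1}{1125} - 2760\right) = - 7457569497662 \left(\frac{1}{1125} - 2760\right) = \left(-7457569497662\right) \left(- \frac{3104999}{1125}\right) = \frac{23155745832671012338}{1125}$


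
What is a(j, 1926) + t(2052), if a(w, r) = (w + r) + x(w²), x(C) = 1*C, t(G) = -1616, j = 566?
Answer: 321232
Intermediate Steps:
x(C) = C
a(w, r) = r + w + w² (a(w, r) = (w + r) + w² = (r + w) + w² = r + w + w²)
a(j, 1926) + t(2052) = (1926 + 566 + 566²) - 1616 = (1926 + 566 + 320356) - 1616 = 322848 - 1616 = 321232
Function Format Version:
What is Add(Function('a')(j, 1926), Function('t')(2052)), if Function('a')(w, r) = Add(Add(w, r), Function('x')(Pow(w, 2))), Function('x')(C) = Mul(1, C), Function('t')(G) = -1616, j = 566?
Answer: 321232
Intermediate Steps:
Function('x')(C) = C
Function('a')(w, r) = Add(r, w, Pow(w, 2)) (Function('a')(w, r) = Add(Add(w, r), Pow(w, 2)) = Add(Add(r, w), Pow(w, 2)) = Add(r, w, Pow(w, 2)))
Add(Function('a')(j, 1926), Function('t')(2052)) = Add(Add(1926, 566, Pow(566, 2)), -1616) = Add(Add(1926, 566, 320356), -1616) = Add(322848, -1616) = 321232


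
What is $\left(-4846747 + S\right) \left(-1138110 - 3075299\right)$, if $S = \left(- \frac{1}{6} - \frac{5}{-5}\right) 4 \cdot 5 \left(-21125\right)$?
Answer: $\frac{65714395547819}{3} \approx 2.1905 \cdot 10^{13}$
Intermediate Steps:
$S = - \frac{1056250}{3}$ ($S = \left(\left(-1\right) \frac{1}{6} - -1\right) 4 \cdot 5 \left(-21125\right) = \left(- \frac{1}{6} + 1\right) 4 \cdot 5 \left(-21125\right) = \frac{5}{6} \cdot 4 \cdot 5 \left(-21125\right) = \frac{10}{3} \cdot 5 \left(-21125\right) = \frac{50}{3} \left(-21125\right) = - \frac{1056250}{3} \approx -3.5208 \cdot 10^{5}$)
$\left(-4846747 + S\right) \left(-1138110 - 3075299\right) = \left(-4846747 - \frac{1056250}{3}\right) \left(-1138110 - 3075299\right) = \left(- \frac{15596491}{3}\right) \left(-4213409\right) = \frac{65714395547819}{3}$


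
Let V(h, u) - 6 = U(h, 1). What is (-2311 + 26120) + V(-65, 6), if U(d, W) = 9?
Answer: 23824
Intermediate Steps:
V(h, u) = 15 (V(h, u) = 6 + 9 = 15)
(-2311 + 26120) + V(-65, 6) = (-2311 + 26120) + 15 = 23809 + 15 = 23824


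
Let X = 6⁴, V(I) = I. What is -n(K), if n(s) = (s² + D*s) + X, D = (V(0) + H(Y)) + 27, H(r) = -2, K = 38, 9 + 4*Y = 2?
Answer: -3690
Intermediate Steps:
Y = -7/4 (Y = -9/4 + (¼)*2 = -9/4 + ½ = -7/4 ≈ -1.7500)
X = 1296
D = 25 (D = (0 - 2) + 27 = -2 + 27 = 25)
n(s) = 1296 + s² + 25*s (n(s) = (s² + 25*s) + 1296 = 1296 + s² + 25*s)
-n(K) = -(1296 + 38² + 25*38) = -(1296 + 1444 + 950) = -1*3690 = -3690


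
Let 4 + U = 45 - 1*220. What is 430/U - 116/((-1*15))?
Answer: 14314/2685 ≈ 5.3311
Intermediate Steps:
U = -179 (U = -4 + (45 - 1*220) = -4 + (45 - 220) = -4 - 175 = -179)
430/U - 116/((-1*15)) = 430/(-179) - 116/((-1*15)) = 430*(-1/179) - 116/(-15) = -430/179 - 116*(-1/15) = -430/179 + 116/15 = 14314/2685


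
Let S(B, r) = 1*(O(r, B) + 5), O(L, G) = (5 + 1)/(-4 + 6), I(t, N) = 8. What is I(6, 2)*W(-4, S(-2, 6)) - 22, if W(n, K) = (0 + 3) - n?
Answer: 34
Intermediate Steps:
O(L, G) = 3 (O(L, G) = 6/2 = 6*(1/2) = 3)
S(B, r) = 8 (S(B, r) = 1*(3 + 5) = 1*8 = 8)
W(n, K) = 3 - n
I(6, 2)*W(-4, S(-2, 6)) - 22 = 8*(3 - 1*(-4)) - 22 = 8*(3 + 4) - 22 = 8*7 - 22 = 56 - 22 = 34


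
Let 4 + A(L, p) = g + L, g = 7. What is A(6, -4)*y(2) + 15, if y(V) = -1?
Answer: 6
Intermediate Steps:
A(L, p) = 3 + L (A(L, p) = -4 + (7 + L) = 3 + L)
A(6, -4)*y(2) + 15 = (3 + 6)*(-1) + 15 = 9*(-1) + 15 = -9 + 15 = 6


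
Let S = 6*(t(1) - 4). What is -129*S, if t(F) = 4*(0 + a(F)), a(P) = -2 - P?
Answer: 12384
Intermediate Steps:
t(F) = -8 - 4*F (t(F) = 4*(0 + (-2 - F)) = 4*(-2 - F) = -8 - 4*F)
S = -96 (S = 6*((-8 - 4*1) - 4) = 6*((-8 - 4) - 4) = 6*(-12 - 4) = 6*(-16) = -96)
-129*S = -129*(-96) = 12384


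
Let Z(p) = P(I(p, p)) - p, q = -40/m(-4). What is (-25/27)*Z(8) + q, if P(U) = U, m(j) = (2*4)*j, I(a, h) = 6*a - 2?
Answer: -3665/108 ≈ -33.935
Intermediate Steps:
I(a, h) = -2 + 6*a
m(j) = 8*j
q = 5/4 (q = -40/(8*(-4)) = -40/(-32) = -40*(-1/32) = 5/4 ≈ 1.2500)
Z(p) = -2 + 5*p (Z(p) = (-2 + 6*p) - p = -2 + 5*p)
(-25/27)*Z(8) + q = (-25/27)*(-2 + 5*8) + 5/4 = (-25*1/27)*(-2 + 40) + 5/4 = -25/27*38 + 5/4 = -950/27 + 5/4 = -3665/108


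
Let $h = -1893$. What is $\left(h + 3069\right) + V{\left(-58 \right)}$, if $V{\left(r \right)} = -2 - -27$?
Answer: $1201$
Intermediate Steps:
$V{\left(r \right)} = 25$ ($V{\left(r \right)} = -2 + 27 = 25$)
$\left(h + 3069\right) + V{\left(-58 \right)} = \left(-1893 + 3069\right) + 25 = 1176 + 25 = 1201$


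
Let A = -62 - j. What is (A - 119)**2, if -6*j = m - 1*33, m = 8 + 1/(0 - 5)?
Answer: 857476/25 ≈ 34299.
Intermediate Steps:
m = 39/5 (m = 8 + 1/(-5) = 8 - 1/5 = 39/5 ≈ 7.8000)
j = 21/5 (j = -(39/5 - 1*33)/6 = -(39/5 - 33)/6 = -1/6*(-126/5) = 21/5 ≈ 4.2000)
A = -331/5 (A = -62 - 1*21/5 = -62 - 21/5 = -331/5 ≈ -66.200)
(A - 119)**2 = (-331/5 - 119)**2 = (-926/5)**2 = 857476/25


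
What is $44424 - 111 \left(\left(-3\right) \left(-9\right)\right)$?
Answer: $41427$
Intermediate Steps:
$44424 - 111 \left(\left(-3\right) \left(-9\right)\right) = 44424 - 2997 = 41427$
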